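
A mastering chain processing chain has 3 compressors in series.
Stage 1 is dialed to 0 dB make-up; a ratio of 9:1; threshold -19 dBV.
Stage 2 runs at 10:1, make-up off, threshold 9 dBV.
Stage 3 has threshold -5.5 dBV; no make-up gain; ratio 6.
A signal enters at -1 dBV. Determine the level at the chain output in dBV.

Stage 1: -1 dBV is 18 dB over -19 dBV; at 9:1 that becomes 2 dB over, giving -17 dBV.
Stage 2: -17 dBV is at or below the 9 dBV threshold — no compression; output -17 dBV.
Stage 3: below threshold (-17 ≤ -5.5); passes unchanged; output -17 dBV.

-17 dBV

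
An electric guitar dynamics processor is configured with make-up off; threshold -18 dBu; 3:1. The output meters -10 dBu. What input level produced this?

6 dBu

That's 8 dB above the -18 dBu threshold.
Before 3:1 compression the overshoot was 8 × 3 = 24 dB, so input = -18 + 24 = 6 dBu.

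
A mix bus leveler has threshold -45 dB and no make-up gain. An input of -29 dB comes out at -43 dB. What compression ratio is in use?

Input overshoot = -29 − (-45) = 16 dB; output overshoot = -43 − (-45) = 2 dB.
Ratio = 16 / 2 = 8.

8:1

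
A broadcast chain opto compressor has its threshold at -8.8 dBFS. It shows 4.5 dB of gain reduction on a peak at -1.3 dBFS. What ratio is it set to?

Input overshoot = -1.3 − (-8.8) = 7.5 dB.
Output overshoot = 7.5 − 4.5 = 3 dB.
Ratio = input overshoot / output overshoot = 7.5 / 3 = 2.5.

2.5:1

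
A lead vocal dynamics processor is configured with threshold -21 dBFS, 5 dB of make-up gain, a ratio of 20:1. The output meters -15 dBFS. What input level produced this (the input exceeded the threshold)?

-1 dBFS

Before make-up, the level was -15 − 5 = -20 dBFS.
Post-compression overshoot = -20 − (-21) = 1 dB.
Before 20:1 compression the overshoot was 1 × 20 = 20 dB, so input = -21 + 20 = -1 dBFS.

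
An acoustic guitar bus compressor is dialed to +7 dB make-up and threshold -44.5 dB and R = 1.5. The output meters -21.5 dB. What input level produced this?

Remove make-up: -21.5 − 7 = -28.5 dB.
Post-compression overshoot = -28.5 − (-44.5) = 16 dB.
Undo the ratio: input overshoot = 16 × 1.5 = 24 dB, giving input = -20.5 dB.

-20.5 dB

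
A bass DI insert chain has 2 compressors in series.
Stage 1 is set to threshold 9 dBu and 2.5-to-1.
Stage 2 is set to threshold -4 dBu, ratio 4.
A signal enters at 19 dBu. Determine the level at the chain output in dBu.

0.25 dBu

Stage 1: 19 dBu is 10 dB over 9 dBu; at 2.5:1 that becomes 4 dB over, giving 13 dBu.
Stage 2: 17 dB above -4 dBu, reduced 4:1 to 4.25 dB above → 0.25 dBu.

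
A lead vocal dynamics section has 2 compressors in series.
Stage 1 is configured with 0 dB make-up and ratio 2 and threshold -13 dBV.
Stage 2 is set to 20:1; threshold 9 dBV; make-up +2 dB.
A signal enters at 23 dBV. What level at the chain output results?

Stage 1: overshoot 36 dB → 36/2 = 18 dB → 5 dBV.
Stage 2: below threshold (5 ≤ 9); passes unchanged; make-up brings it to 7 dBV.

7 dBV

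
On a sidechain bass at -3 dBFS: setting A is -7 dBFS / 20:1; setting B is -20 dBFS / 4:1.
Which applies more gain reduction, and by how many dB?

A: GR = 4 − 4/20 = 3.8 dB.
B: GR = 17 − 17/4 = 12.75 dB.
B applies 8.95 dB more gain reduction.

B, by 8.95 dB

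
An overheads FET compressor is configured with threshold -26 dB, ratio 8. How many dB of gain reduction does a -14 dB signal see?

-14 dB exceeds the threshold by 12 dB.
At 8:1, output sits 12/8 = 1.5 dB above threshold.
GR = overshoot in − overshoot out = 12 − 1.5 = 10.5 dB.

10.5 dB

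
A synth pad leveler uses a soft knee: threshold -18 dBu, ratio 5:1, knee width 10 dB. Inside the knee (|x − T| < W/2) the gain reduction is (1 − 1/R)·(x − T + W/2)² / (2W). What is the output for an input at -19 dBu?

-19.64 dBu

x − T + W/2 = -19 − (-18) + 5 = 4.
GR = (1 − 1/5) × 4² / 20 = 0.8 × 16 / 20 = 0.64 dB.
Output = -19 − 0.64 = -19.64 dBu.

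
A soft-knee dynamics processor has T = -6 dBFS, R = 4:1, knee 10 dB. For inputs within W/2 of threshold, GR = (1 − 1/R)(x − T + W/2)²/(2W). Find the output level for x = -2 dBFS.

x − T + W/2 = -2 − (-6) + 5 = 9.
GR = (1 − 1/4) × 9² / 20 = 0.75 × 81 / 20 = 3.0375 dB.
Output = -2 − 3.0375 = -5.0375 dBFS.

-5.0375 dBFS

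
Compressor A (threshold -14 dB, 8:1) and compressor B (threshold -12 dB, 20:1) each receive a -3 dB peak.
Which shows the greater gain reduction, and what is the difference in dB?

A: GR = 11 − 11/8 = 9.625 dB.
B: GR = 9 − 9/20 = 8.55 dB.
Difference: 1.075 dB in favour of A.

A, by 1.075 dB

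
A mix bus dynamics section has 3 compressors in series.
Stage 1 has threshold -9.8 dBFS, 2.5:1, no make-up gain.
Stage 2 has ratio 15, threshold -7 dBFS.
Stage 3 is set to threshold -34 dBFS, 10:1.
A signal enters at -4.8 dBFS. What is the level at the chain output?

-31.38 dBFS

Stage 1: 5 dB above -9.8 dBFS, reduced 2.5:1 to 2 dB above → -7.8 dBFS.
Stage 2: below threshold (-7.8 ≤ -7); passes unchanged; output -7.8 dBFS.
Stage 3: -7.8 dBFS is 26.2 dB over -34 dBFS; at 10:1 that becomes 2.62 dB over, giving -31.38 dBFS.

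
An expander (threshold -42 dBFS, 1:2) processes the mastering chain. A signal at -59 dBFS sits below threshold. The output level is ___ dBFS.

Undershoot = (-42) − (-59) = 17 dB.
At 1:2, that expands to 34 dB under threshold.
Output = -42 − 34 = -76 dBFS.

-76 dBFS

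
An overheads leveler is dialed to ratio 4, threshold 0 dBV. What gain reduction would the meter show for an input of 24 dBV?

18 dB

24 dBV exceeds the threshold by 24 dB.
A 4:1 ratio leaves 6 dB of that excess.
So the signal is attenuated by 24 − 6 = 18 dB.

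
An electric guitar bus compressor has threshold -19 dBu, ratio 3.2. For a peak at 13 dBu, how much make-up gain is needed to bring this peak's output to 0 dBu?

Without make-up, output = threshold + overshoot/3.2 = -19 + 10 = -9 dBu.
Gap to target: 9 dB.

9 dB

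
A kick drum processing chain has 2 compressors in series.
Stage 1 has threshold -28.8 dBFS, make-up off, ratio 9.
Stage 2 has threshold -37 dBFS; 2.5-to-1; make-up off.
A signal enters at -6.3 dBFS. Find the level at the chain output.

Stage 1: -6.3 dBFS is 22.5 dB over -28.8 dBFS; at 9:1 that becomes 2.5 dB over, giving -26.3 dBFS.
Stage 2: -26.3 dBFS is 10.7 dB over -37 dBFS; at 2.5:1 that becomes 4.28 dB over, giving -32.72 dBFS.

-32.72 dBFS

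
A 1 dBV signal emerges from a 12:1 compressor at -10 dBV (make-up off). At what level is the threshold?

-11 dBV

Input is 12 dB above T (since output overshoot × R = input overshoot: (-10 − T)·12 = 1 − T gives T = -11 dBV).
Check: -11 + (1 − (-11))/12 = -11 + 1 = -10 dBV. ✓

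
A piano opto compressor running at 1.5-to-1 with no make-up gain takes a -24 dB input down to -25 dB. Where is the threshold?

-27 dB

Input is 3 dB above T (since output overshoot × R = input overshoot: (-25 − T)·1.5 = -24 − T gives T = -27 dB).
Check: -27 + (-24 − (-27))/1.5 = -27 + 2 = -25 dB. ✓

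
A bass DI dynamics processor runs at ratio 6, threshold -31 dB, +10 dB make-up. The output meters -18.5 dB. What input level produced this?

Remove make-up: -18.5 − 10 = -28.5 dB.
The compressed level sits -28.5 − (-31) = 2.5 dB over threshold.
Undo the ratio: input overshoot = 2.5 × 6 = 15 dB, giving input = -16 dB.

-16 dB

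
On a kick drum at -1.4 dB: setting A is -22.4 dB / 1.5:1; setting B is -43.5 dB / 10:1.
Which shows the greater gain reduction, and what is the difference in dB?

B, by 30.89 dB

A: overshoot 21 dB → output overshoot 14 dB → GR 7 dB.
B: overshoot 42.1 dB → output overshoot 4.21 dB → GR 37.89 dB.
B applies 30.89 dB more gain reduction.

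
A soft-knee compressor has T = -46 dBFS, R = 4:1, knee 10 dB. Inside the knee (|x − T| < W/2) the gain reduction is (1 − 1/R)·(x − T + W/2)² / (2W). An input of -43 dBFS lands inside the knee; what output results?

-45.4 dBFS

x − T + W/2 = -43 − (-46) + 5 = 8.
GR = (1 − 1/4) × 8² / 20 = 0.75 × 64 / 20 = 2.4 dB.
Output = -43 − 2.4 = -45.4 dBFS.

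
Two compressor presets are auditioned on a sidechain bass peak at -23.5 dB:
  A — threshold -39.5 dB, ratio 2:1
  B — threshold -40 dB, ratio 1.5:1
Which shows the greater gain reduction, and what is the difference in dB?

A: GR = 16 − 16/2 = 8 dB.
B: GR = 16.5 − 16.5/1.5 = 5.5 dB.
A applies 2.5 dB more gain reduction.

A, by 2.5 dB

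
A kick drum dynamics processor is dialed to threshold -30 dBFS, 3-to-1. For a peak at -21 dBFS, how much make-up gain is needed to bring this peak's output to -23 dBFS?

Without make-up, output = threshold + overshoot/3 = -30 + 3 = -27 dBFS.
Gap to target: 4 dB.

4 dB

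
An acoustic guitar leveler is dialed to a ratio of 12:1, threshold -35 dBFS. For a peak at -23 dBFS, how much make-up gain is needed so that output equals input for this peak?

Without make-up, output = threshold + overshoot/12 = -35 + 1 = -34 dBFS.
Gap to target: 11 dB.

11 dB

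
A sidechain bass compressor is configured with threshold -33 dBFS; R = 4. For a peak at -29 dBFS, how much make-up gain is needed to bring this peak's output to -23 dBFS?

Without make-up, output = threshold + overshoot/4 = -33 + 1 = -32 dBFS.
Gap to target: 9 dB.

9 dB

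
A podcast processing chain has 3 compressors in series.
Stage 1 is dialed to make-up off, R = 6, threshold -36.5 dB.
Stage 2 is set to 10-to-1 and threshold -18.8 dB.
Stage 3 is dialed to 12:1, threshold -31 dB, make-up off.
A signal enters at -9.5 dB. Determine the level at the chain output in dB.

Stage 1: overshoot 27 dB → 27/6 = 4.5 dB → -32 dB.
Stage 2: -32 dB ≤ -18.8 dB, so stage 2 doesn't engage; output -32 dB.
Stage 3: -32 dB is at or below the -31 dB threshold — no compression; output -32 dB.

-32 dB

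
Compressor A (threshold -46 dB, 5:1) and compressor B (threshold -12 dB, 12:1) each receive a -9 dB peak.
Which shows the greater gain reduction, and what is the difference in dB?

A: GR = 37 − 37/5 = 29.6 dB.
B: GR = 3 − 3/12 = 2.75 dB.
A applies 26.85 dB more gain reduction.

A, by 26.85 dB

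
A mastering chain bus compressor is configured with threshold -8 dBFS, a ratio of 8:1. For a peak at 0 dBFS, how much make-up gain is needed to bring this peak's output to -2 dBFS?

Overshoot 8 dB → 8/8 = 1 dB after compression, so the compressed level is -8 + 1 = -7 dBFS.
Make-up = target − compressed = -2 − (-7) = 5 dB.

5 dB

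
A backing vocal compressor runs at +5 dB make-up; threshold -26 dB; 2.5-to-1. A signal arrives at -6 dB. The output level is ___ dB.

The input is 20 dB above the -26 dB threshold.
At 2.5:1 the overshoot is divided by 2.5, leaving 8 dB above threshold.
Output = -26 + 8 = -18 dB; make-up adds 5 dB, giving -13 dB.

-13 dB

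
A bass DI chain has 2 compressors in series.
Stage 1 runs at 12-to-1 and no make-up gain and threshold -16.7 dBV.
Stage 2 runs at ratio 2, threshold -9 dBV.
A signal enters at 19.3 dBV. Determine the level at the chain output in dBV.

-13.7 dBV

Stage 1: 36 dB above -16.7 dBV, reduced 12:1 to 3 dB above → -13.7 dBV.
Stage 2: -13.7 dBV is at or below the -9 dBV threshold — no compression; output -13.7 dBV.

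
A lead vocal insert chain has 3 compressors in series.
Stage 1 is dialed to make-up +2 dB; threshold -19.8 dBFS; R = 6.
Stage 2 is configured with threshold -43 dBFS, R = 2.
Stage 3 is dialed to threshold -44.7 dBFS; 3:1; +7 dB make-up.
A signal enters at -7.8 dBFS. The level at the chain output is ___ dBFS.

-32.6 dBFS

Stage 1: overshoot 12 dB → 12/6 = 2 dB → -17.8 dBFS; +2 dB make-up → -15.8 dBFS.
Stage 2: 27.2 dB above -43 dBFS, reduced 2:1 to 13.6 dB above → -29.4 dBFS.
Stage 3: -29.4 dBFS is 15.3 dB over -44.7 dBFS; at 3:1 that becomes 5.1 dB over, giving -39.6 dBFS; +7 dB make-up → -32.6 dBFS.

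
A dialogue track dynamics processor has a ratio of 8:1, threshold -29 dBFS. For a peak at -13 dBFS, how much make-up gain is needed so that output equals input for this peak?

Overshoot 16 dB → 16/8 = 2 dB after compression, so the compressed level is -29 + 2 = -27 dBFS.
Make-up = target − compressed = -13 − (-27) = 14 dB.

14 dB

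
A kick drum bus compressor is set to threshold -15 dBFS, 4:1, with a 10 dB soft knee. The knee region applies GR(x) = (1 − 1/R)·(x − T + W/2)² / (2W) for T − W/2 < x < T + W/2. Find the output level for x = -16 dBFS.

x − T + W/2 = -16 − (-15) + 5 = 4.
GR = (1 − 1/4) × 4² / 20 = 0.75 × 16 / 20 = 0.6 dB.
Output = -16 − 0.6 = -16.6 dBFS.

-16.6 dBFS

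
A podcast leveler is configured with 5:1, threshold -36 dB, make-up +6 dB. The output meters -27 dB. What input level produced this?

Remove make-up: -27 − 6 = -33 dB.
Post-compression overshoot = -33 − (-36) = 3 dB.
Before 5:1 compression the overshoot was 3 × 5 = 15 dB, so input = -36 + 15 = -21 dB.

-21 dB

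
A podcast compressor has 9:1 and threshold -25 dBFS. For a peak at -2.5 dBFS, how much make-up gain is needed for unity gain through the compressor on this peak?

The peak compresses to -25 + 22.5/9 = -22.5 dBFS.
To reach -2.5 dBFS requires -2.5 − (-22.5) = 20 dB of make-up.

20 dB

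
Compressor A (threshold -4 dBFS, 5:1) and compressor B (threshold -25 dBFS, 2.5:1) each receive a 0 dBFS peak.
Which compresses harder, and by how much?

B, by 11.8 dB

A: overshoot 4 dB → output overshoot 0.8 dB → GR 3.2 dB.
B: overshoot 25 dB → output overshoot 10 dB → GR 15 dB.
B reduces 11.8 dB more.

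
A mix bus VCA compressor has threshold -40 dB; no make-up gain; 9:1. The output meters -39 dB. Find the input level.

-31 dB

That's 1 dB above the -40 dB threshold.
Before 9:1 compression the overshoot was 1 × 9 = 9 dB, so input = -40 + 9 = -31 dB.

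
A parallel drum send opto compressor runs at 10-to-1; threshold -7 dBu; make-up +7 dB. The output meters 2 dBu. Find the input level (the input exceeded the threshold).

13 dBu

Before make-up, the level was 2 − 7 = -5 dBu.
The compressed level sits -5 − (-7) = 2 dB over threshold.
Undo the ratio: input overshoot = 2 × 10 = 20 dB, giving input = 13 dBu.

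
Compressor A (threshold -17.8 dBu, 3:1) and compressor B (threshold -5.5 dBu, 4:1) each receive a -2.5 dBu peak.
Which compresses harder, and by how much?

A: GR = 15.3 − 15.3/3 = 10.2 dB.
B: GR = 3 − 3/4 = 2.25 dB.
Difference: 7.95 dB in favour of A.

A, by 7.95 dB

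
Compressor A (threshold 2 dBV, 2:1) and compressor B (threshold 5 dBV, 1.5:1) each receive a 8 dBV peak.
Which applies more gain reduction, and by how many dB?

A: GR = 6 − 6/2 = 3 dB.
B: GR = 3 − 3/1.5 = 1 dB.
A applies 2 dB more gain reduction.

A, by 2 dB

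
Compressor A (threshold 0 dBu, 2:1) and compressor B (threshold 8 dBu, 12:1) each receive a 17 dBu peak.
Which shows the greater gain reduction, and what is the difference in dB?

A, by 0.25 dB

A: GR = 17 − 17/2 = 8.5 dB.
B: GR = 9 − 9/12 = 8.25 dB.
A reduces 0.25 dB more.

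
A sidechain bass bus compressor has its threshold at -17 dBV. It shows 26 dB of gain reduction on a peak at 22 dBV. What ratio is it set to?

3:1

Input overshoot = 22 − (-17) = 39 dB.
Output overshoot = 39 − 26 = 13 dB.
Ratio = input overshoot / output overshoot = 39 / 13 = 3.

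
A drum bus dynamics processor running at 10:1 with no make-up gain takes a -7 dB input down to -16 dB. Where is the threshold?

Input is 10 dB above T (since output overshoot × R = input overshoot: (-16 − T)·10 = -7 − T gives T = -17 dB).
Check: -17 + (-7 − (-17))/10 = -17 + 1 = -16 dB. ✓

-17 dB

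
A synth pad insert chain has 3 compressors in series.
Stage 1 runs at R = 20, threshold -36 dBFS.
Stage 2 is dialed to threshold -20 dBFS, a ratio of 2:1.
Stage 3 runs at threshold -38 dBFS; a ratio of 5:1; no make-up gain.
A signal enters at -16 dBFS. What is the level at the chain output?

Stage 1: -16 dBFS is 20 dB over -36 dBFS; at 20:1 that becomes 1 dB over, giving -35 dBFS.
Stage 2: -35 dBFS ≤ -20 dBFS, so stage 2 doesn't engage; output -35 dBFS.
Stage 3: -35 dBFS is 3 dB over -38 dBFS; at 5:1 that becomes 0.6 dB over, giving -37.4 dBFS.

-37.4 dBFS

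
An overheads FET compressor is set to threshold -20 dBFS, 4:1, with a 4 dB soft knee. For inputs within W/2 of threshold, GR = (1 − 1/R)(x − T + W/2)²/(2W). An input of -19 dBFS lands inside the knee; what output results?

-19.84375 dBFS

x − T + W/2 = -19 − (-20) + 2 = 3.
GR = (1 − 1/4) × 3² / 8 = 0.75 × 9 / 8 = 0.84375 dB.
Output = -19 − 0.84375 = -19.84375 dBFS.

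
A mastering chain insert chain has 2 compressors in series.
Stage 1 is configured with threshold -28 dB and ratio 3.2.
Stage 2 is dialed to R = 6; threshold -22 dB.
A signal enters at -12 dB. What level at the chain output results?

Stage 1: overshoot 16 dB → 16/3.2 = 5 dB → -23 dB.
Stage 2: -23 dB ≤ -22 dB, so stage 2 doesn't engage; output -23 dB.

-23 dB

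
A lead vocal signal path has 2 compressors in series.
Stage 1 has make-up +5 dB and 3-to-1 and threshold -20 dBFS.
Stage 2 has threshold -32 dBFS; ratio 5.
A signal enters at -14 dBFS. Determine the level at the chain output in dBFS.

Stage 1: 6 dB above -20 dBFS, reduced 3:1 to 2 dB above → -18 dBFS; +5 dB make-up → -13 dBFS.
Stage 2: -13 dBFS is 19 dB over -32 dBFS; at 5:1 that becomes 3.8 dB over, giving -28.2 dBFS.

-28.2 dBFS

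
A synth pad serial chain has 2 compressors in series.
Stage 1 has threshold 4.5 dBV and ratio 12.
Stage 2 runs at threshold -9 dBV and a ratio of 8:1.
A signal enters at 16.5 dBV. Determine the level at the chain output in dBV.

-7.1875 dBV

Stage 1: overshoot 12 dB → 12/12 = 1 dB → 5.5 dBV.
Stage 2: overshoot 14.5 dB → 14.5/8 = 1.8125 dB → -7.1875 dBV.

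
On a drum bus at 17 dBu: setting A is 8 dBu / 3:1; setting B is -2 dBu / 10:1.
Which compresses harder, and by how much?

A: 9 dB over, compressed to 3 dB over, so 6 dB of GR.
B: 19 dB over, compressed to 1.9 dB over, so 17.1 dB of GR.
Difference: 11.1 dB in favour of B.

B, by 11.1 dB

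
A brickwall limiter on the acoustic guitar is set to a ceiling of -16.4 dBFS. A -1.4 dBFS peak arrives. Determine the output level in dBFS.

A brickwall limiter is an ∞:1 compressor: any input above the ceiling is clamped to -16.4 dBFS.

-16.4 dBFS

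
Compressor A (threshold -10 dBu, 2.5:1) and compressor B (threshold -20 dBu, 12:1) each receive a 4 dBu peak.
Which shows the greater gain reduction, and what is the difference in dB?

B, by 13.6 dB

A: GR = 14 − 14/2.5 = 8.4 dB.
B: GR = 24 − 24/12 = 22 dB.
B applies 13.6 dB more gain reduction.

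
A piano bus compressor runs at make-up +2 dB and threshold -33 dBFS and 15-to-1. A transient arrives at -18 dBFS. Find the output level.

The input is 15 dB above the -33 dBFS threshold.
The 15 dB excess becomes 1 dB after 15:1 reduction.
So the level is -33 + 1 = -32 dBFS; make-up adds 2 dB, giving -30 dBFS.

-30 dBFS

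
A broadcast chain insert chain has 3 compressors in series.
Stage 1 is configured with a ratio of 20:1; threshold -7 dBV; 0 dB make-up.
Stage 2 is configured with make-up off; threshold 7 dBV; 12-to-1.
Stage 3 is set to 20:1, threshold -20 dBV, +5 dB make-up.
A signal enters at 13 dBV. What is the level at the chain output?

-14.3 dBV

Stage 1: overshoot 20 dB → 20/20 = 1 dB → -6 dBV.
Stage 2: -6 dBV is at or below the 7 dBV threshold — no compression; output -6 dBV.
Stage 3: overshoot 14 dB → 14/20 = 0.7 dB → -19.3 dBV; +5 dB make-up → -14.3 dBV.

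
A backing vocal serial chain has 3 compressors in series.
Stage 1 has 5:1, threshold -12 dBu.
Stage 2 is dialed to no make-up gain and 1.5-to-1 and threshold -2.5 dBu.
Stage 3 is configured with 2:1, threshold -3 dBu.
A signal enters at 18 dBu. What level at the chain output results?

-6 dBu

Stage 1: 30 dB above -12 dBu, reduced 5:1 to 6 dB above → -6 dBu.
Stage 2: below threshold (-6 ≤ -2.5); passes unchanged; output -6 dBu.
Stage 3: below threshold (-6 ≤ -3); passes unchanged; output -6 dBu.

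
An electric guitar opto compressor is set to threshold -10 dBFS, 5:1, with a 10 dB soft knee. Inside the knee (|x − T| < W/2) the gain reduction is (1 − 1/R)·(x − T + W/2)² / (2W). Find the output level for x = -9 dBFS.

x − T + W/2 = -9 − (-10) + 5 = 6.
GR = (1 − 1/5) × 6² / 20 = 0.8 × 36 / 20 = 1.44 dB.
Output = -9 − 1.44 = -10.44 dBFS.

-10.44 dBFS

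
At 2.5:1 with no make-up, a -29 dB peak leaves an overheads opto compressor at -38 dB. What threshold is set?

Let T be the threshold. Output overshoot = (input overshoot)/R, so -38 − T = (-29 − T)/2.5.
2.5·(-38 − T) = -29 − T → 1.5·T = -95 − (-29) = -66.
T = -66/1.5 = -44 dB.

-44 dB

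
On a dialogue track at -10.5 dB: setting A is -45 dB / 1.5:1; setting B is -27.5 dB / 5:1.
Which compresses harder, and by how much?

B, by 2.1 dB

A: 34.5 dB over, compressed to 23 dB over, so 11.5 dB of GR.
B: 17 dB over, compressed to 3.4 dB over, so 13.6 dB of GR.
Difference: 2.1 dB in favour of B.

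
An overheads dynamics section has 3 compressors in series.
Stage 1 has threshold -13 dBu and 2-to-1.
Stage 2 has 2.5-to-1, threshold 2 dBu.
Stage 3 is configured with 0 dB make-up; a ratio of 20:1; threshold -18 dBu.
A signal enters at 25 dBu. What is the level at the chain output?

Stage 1: 38 dB above -13 dBu, reduced 2:1 to 19 dB above → 6 dBu.
Stage 2: overshoot 4 dB → 4/2.5 = 1.6 dB → 3.6 dBu.
Stage 3: overshoot 21.6 dB → 21.6/20 = 1.08 dB → -16.92 dBu.

-16.92 dBu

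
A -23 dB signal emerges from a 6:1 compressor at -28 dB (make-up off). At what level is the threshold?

Gain reduction = -23 − (-28) = 5 dB; output overshoot = GR / (R − 1) = 5 / 5 = 1 dB.
Threshold = output − output overshoot = -28 − 1 = -29 dB.

-29 dB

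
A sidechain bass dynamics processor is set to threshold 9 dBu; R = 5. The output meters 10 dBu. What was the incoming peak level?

14 dBu

Post-compression overshoot = 10 − 9 = 1 dB.
Before 5:1 compression the overshoot was 1 × 5 = 5 dB, so input = 9 + 5 = 14 dBu.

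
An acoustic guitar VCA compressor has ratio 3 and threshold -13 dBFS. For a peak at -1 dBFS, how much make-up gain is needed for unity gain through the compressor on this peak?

8 dB

Without make-up, output = threshold + overshoot/3 = -13 + 4 = -9 dBFS.
Gap to target: 8 dB.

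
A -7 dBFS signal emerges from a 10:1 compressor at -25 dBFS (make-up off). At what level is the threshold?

-27 dBFS

Input is 20 dB above T (since output overshoot × R = input overshoot: (-25 − T)·10 = -7 − T gives T = -27 dBFS).
Check: -27 + (-7 − (-27))/10 = -27 + 2 = -25 dBFS. ✓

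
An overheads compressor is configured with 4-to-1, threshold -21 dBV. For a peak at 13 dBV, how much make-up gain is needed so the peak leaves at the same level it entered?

25.5 dB

The peak compresses to -21 + 34/4 = -12.5 dBV.
To reach 13 dBV requires 13 − (-12.5) = 25.5 dB of make-up.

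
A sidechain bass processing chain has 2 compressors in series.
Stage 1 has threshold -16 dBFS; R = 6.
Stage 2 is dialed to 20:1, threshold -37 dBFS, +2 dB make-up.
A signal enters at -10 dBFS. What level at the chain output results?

-33.9 dBFS

Stage 1: 6 dB above -16 dBFS, reduced 6:1 to 1 dB above → -15 dBFS.
Stage 2: 22 dB above -37 dBFS, reduced 20:1 to 1.1 dB above → -35.9 dBFS; +2 dB make-up → -33.9 dBFS.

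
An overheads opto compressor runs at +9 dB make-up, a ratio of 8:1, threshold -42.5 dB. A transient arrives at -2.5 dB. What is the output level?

The input is 40 dB above the -42.5 dB threshold.
The 40 dB excess becomes 5 dB after 8:1 reduction.
So the level is -42.5 + 5 = -37.5 dB; make-up adds 9 dB, giving -28.5 dB.

-28.5 dB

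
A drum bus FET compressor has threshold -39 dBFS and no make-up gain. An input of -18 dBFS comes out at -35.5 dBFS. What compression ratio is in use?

6:1

Input overshoot = -18 − (-39) = 21 dB; output overshoot = -35.5 − (-39) = 3.5 dB.
Ratio = 21 / 3.5 = 6.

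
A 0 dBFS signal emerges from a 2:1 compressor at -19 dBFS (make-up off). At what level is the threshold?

-38 dBFS

Input is 38 dB above T (since output overshoot × R = input overshoot: (-19 − T)·2 = 0 − T gives T = -38 dBFS).
Check: -38 + (0 − (-38))/2 = -38 + 19 = -19 dBFS. ✓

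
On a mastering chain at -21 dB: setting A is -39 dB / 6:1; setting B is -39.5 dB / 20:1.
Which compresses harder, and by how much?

B, by 2.575 dB

A: 18 dB over, compressed to 3 dB over, so 15 dB of GR.
B: 18.5 dB over, compressed to 0.925 dB over, so 17.575 dB of GR.
Difference: 2.575 dB in favour of B.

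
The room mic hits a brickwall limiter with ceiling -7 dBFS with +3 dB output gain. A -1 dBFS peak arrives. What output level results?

-4 dBFS

A brickwall limiter is an ∞:1 compressor: any input above the ceiling is clamped to -7 dBFS.
Output gain then adds 3 dB: -7 + 3 = -4 dBFS.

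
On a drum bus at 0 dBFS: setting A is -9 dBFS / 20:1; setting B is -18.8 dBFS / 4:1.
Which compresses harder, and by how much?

B, by 5.55 dB

A: 9 dB over, compressed to 0.45 dB over, so 8.55 dB of GR.
B: 18.8 dB over, compressed to 4.7 dB over, so 14.1 dB of GR.
Difference: 5.55 dB in favour of B.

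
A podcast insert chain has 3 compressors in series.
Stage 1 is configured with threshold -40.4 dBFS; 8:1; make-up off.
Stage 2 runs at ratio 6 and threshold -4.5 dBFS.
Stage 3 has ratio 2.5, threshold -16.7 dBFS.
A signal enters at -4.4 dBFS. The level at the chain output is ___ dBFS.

Stage 1: overshoot 36 dB → 36/8 = 4.5 dB → -35.9 dBFS.
Stage 2: below threshold (-35.9 ≤ -4.5); passes unchanged; output -35.9 dBFS.
Stage 3: -35.9 dBFS ≤ -16.7 dBFS, so stage 3 doesn't engage; output -35.9 dBFS.

-35.9 dBFS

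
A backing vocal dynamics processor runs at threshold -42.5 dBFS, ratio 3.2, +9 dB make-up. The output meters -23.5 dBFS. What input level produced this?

-10.5 dBFS

Stripping the +9 dB make-up gives -32.5 dBFS at the gain stage.
That's 10 dB above the -42.5 dBFS threshold.
Undo the ratio: input overshoot = 10 × 3.2 = 32 dB, giving input = -10.5 dBFS.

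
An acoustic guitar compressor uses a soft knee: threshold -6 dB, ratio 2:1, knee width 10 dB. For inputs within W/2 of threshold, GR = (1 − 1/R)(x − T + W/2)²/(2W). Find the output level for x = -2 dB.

x − T + W/2 = -2 − (-6) + 5 = 9.
GR = (1 − 1/2) × 9² / 20 = 0.5 × 81 / 20 = 2.025 dB.
Output = -2 − 2.025 = -4.025 dB.

-4.025 dB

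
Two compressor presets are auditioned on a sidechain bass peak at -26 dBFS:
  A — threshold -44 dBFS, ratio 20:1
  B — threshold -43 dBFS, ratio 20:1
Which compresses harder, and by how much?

A, by 0.95 dB

A: GR = 18 − 18/20 = 17.1 dB.
B: GR = 17 − 17/20 = 16.15 dB.
A applies 0.95 dB more gain reduction.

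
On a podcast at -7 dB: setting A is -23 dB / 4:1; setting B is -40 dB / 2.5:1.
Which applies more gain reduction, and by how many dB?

A: GR = 16 − 16/4 = 12 dB.
B: GR = 33 − 33/2.5 = 19.8 dB.
B applies 7.8 dB more gain reduction.

B, by 7.8 dB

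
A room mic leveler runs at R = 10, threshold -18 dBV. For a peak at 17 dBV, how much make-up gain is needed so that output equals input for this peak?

Overshoot 35 dB → 35/10 = 3.5 dB after compression, so the compressed level is -18 + 3.5 = -14.5 dBV.
Make-up = target − compressed = 17 − (-14.5) = 31.5 dB.

31.5 dB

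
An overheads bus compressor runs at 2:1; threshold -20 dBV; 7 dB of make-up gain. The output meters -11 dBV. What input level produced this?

Before make-up, the level was -11 − 7 = -18 dBV.
That's 2 dB above the -20 dBV threshold.
Input overshoot = R × output overshoot = 4 dB → input = -20 + 4 = -16 dBV.

-16 dBV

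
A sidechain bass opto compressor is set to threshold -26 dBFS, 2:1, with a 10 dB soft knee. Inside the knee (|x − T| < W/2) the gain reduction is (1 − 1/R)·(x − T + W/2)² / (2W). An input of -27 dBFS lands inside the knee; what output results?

-27.4 dBFS

x − T + W/2 = -27 − (-26) + 5 = 4.
GR = (1 − 1/2) × 4² / 20 = 0.5 × 16 / 20 = 0.4 dB.
Output = -27 − 0.4 = -27.4 dBFS.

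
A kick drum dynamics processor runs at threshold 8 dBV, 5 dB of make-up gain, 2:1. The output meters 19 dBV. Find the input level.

Remove make-up: 19 − 5 = 14 dBV.
That's 6 dB above the 8 dBV threshold.
Undo the ratio: input overshoot = 6 × 2 = 12 dB, giving input = 20 dBV.

20 dBV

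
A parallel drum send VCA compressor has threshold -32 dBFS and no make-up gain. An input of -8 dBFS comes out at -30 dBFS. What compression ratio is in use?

12:1

Input overshoot = -8 − (-32) = 24 dB; output overshoot = -30 − (-32) = 2 dB.
Ratio = 24 / 2 = 12.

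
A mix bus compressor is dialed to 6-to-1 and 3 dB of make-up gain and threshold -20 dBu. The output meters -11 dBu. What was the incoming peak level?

Stripping the +3 dB make-up gives -14 dBu at the gain stage.
Post-compression overshoot = -14 − (-20) = 6 dB.
Before 6:1 compression the overshoot was 6 × 6 = 36 dB, so input = -20 + 36 = 16 dBu.

16 dBu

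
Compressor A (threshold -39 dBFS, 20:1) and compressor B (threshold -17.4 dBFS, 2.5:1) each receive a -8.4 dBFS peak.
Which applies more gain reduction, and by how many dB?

A, by 23.67 dB

A: 30.6 dB over, compressed to 1.53 dB over, so 29.07 dB of GR.
B: 9 dB over, compressed to 3.6 dB over, so 5.4 dB of GR.
A reduces 23.67 dB more.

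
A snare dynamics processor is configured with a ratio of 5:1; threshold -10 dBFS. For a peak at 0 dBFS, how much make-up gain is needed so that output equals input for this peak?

8 dB

The peak compresses to -10 + 10/5 = -8 dBFS.
To reach 0 dBFS requires 0 − (-8) = 8 dB of make-up.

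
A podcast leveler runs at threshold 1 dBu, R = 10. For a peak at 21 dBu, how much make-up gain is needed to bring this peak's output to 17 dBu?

14 dB

Without make-up, output = threshold + overshoot/10 = 1 + 2 = 3 dBu.
Gap to target: 14 dB.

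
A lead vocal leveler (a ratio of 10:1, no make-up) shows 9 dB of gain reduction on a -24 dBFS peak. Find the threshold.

-34 dBFS

Gain reduction = -24 − (-33) = 9 dB; output overshoot = GR / (R − 1) = 9 / 9 = 1 dB.
Threshold = output − output overshoot = -33 − 1 = -34 dBFS.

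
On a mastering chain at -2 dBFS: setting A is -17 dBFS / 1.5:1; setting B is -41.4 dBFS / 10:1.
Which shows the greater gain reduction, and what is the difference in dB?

A: overshoot 15 dB → output overshoot 10 dB → GR 5 dB.
B: overshoot 39.4 dB → output overshoot 3.94 dB → GR 35.46 dB.
B reduces 30.46 dB more.

B, by 30.46 dB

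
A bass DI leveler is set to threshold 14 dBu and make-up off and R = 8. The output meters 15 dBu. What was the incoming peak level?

Post-compression overshoot = 15 − 14 = 1 dB.
Undo the ratio: input overshoot = 1 × 8 = 8 dB, giving input = 22 dBu.

22 dBu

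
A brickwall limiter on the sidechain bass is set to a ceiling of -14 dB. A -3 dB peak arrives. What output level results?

At ∞:1, everything above -14 dB is held at the ceiling.

-14 dB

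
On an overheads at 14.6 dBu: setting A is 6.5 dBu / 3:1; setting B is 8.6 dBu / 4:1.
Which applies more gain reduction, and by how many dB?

A: GR = 8.1 − 8.1/3 = 5.4 dB.
B: GR = 6 − 6/4 = 4.5 dB.
A reduces 0.9 dB more.

A, by 0.9 dB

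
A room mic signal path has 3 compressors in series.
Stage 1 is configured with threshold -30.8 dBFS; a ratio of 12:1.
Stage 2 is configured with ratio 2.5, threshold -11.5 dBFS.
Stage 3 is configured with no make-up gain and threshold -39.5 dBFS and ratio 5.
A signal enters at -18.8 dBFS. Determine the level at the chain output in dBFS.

-37.56 dBFS

Stage 1: overshoot 12 dB → 12/12 = 1 dB → -29.8 dBFS.
Stage 2: below threshold (-29.8 ≤ -11.5); passes unchanged; output -29.8 dBFS.
Stage 3: 9.7 dB above -39.5 dBFS, reduced 5:1 to 1.94 dB above → -37.56 dBFS.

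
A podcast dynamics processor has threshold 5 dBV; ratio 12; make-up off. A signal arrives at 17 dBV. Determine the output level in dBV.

Overshoot: 17 − 5 = 12 dB.
12:1 compression reduces that to 12/12 = 1 dB over.
So the level is 5 + 1 = 6 dBV.

6 dBV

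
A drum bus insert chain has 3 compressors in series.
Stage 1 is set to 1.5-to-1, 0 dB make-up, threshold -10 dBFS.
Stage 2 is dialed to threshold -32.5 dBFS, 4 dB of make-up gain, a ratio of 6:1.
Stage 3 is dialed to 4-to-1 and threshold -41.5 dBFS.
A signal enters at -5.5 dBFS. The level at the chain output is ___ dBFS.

Stage 1: -5.5 dBFS is 4.5 dB over -10 dBFS; at 1.5:1 that becomes 3 dB over, giving -7 dBFS.
Stage 2: -7 dBFS is 25.5 dB over -32.5 dBFS; at 6:1 that becomes 4.25 dB over, giving -28.25 dBFS; +4 dB make-up → -24.25 dBFS.
Stage 3: -24.25 dBFS is 17.25 dB over -41.5 dBFS; at 4:1 that becomes 4.3125 dB over, giving -37.1875 dBFS.

-37.1875 dBFS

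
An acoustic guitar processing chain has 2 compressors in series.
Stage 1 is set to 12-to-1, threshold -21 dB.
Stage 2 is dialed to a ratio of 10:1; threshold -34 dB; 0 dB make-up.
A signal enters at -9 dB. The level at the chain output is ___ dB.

-32.6 dB

Stage 1: -9 dB is 12 dB over -21 dB; at 12:1 that becomes 1 dB over, giving -20 dB.
Stage 2: overshoot 14 dB → 14/10 = 1.4 dB → -32.6 dB.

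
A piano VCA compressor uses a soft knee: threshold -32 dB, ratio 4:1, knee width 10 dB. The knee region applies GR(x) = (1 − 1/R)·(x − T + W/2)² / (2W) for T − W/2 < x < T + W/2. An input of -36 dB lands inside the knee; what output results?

-36.0375 dB

x − T + W/2 = -36 − (-32) + 5 = 1.
GR = (1 − 1/4) × 1² / 20 = 0.75 × 1 / 20 = 0.0375 dB.
Output = -36 − 0.0375 = -36.0375 dB.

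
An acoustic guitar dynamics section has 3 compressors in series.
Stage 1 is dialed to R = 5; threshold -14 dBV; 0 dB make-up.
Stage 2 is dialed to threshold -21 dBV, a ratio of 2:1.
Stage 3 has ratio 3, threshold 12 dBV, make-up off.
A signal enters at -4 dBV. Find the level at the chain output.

-16.5 dBV

Stage 1: -4 dBV is 10 dB over -14 dBV; at 5:1 that becomes 2 dB over, giving -12 dBV.
Stage 2: overshoot 9 dB → 9/2 = 4.5 dB → -16.5 dBV.
Stage 3: -16.5 dBV is at or below the 12 dBV threshold — no compression; output -16.5 dBV.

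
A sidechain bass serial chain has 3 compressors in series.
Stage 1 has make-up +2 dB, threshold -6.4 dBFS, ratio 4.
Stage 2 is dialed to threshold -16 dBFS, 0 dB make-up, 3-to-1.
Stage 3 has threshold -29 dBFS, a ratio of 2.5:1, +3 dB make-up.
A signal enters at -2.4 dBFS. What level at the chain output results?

-19.12 dBFS

Stage 1: -2.4 dBFS is 4 dB over -6.4 dBFS; at 4:1 that becomes 1 dB over, giving -5.4 dBFS; +2 dB make-up → -3.4 dBFS.
Stage 2: overshoot 12.6 dB → 12.6/3 = 4.2 dB → -11.8 dBFS.
Stage 3: 17.2 dB above -29 dBFS, reduced 2.5:1 to 6.88 dB above → -22.12 dBFS; +3 dB make-up → -19.12 dBFS.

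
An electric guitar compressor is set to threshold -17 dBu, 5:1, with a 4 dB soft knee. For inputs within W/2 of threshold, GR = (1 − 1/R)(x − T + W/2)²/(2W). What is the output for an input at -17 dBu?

x − T + W/2 = -17 − (-17) + 2 = 2.
GR = (1 − 1/5) × 2² / 8 = 0.8 × 4 / 8 = 0.4 dB.
Output = -17 − 0.4 = -17.4 dBu.

-17.4 dBu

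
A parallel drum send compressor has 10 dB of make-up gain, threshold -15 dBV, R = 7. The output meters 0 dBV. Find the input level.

20 dBV

Stripping the +10 dB make-up gives -10 dBV at the gain stage.
Post-compression overshoot = -10 − (-15) = 5 dB.
Input overshoot = R × output overshoot = 35 dB → input = -15 + 35 = 20 dBV.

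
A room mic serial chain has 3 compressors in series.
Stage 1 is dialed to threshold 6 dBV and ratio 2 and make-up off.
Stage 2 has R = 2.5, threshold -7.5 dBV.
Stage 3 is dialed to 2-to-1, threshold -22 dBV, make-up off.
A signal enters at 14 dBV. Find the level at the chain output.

Stage 1: overshoot 8 dB → 8/2 = 4 dB → 10 dBV.
Stage 2: overshoot 17.5 dB → 17.5/2.5 = 7 dB → -0.5 dBV.
Stage 3: overshoot 21.5 dB → 21.5/2 = 10.75 dB → -11.25 dBV.

-11.25 dBV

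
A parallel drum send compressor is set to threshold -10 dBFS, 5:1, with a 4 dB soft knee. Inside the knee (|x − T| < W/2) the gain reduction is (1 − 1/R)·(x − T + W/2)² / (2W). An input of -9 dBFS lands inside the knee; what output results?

-9.9 dBFS

x − T + W/2 = -9 − (-10) + 2 = 3.
GR = (1 − 1/5) × 3² / 8 = 0.8 × 9 / 8 = 0.9 dB.
Output = -9 − 0.9 = -9.9 dBFS.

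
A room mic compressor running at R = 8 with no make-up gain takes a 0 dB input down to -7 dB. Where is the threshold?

-8 dB

Input is 8 dB above T (since output overshoot × R = input overshoot: (-7 − T)·8 = 0 − T gives T = -8 dB).
Check: -8 + (0 − (-8))/8 = -8 + 1 = -7 dB. ✓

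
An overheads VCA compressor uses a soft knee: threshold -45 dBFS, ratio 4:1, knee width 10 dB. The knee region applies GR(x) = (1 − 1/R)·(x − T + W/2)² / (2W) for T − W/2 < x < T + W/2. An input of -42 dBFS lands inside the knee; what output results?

-44.4 dBFS

x − T + W/2 = -42 − (-45) + 5 = 8.
GR = (1 − 1/4) × 8² / 20 = 0.75 × 64 / 20 = 2.4 dB.
Output = -42 − 2.4 = -44.4 dBFS.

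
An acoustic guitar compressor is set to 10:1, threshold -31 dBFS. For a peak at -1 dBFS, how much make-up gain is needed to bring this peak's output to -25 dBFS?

3 dB

The peak compresses to -31 + 30/10 = -28 dBFS.
To reach -25 dBFS requires -25 − (-28) = 3 dB of make-up.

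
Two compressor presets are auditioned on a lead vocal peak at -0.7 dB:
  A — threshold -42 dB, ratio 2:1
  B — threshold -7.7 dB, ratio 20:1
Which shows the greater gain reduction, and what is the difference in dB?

A, by 14 dB

A: GR = 41.3 − 41.3/2 = 20.65 dB.
B: GR = 7 − 7/20 = 6.65 dB.
Difference: 14 dB in favour of A.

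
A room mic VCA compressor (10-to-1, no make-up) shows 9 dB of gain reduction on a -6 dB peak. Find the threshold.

-16 dB

Input is 10 dB above T (since output overshoot × R = input overshoot: (-15 − T)·10 = -6 − T gives T = -16 dB).
Check: -16 + (-6 − (-16))/10 = -16 + 1 = -15 dB. ✓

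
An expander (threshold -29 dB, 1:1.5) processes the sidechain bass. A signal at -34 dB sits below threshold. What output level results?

-36.5 dB

Undershoot = (-29) − (-34) = 5 dB.
At 1:1.5, that expands to 7.5 dB under threshold.
Output = -29 − 7.5 = -36.5 dB.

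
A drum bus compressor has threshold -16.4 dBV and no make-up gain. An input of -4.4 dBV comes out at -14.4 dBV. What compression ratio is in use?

6:1

Input overshoot = -4.4 − (-16.4) = 12 dB; output overshoot = -14.4 − (-16.4) = 2 dB.
Ratio = 12 / 2 = 6.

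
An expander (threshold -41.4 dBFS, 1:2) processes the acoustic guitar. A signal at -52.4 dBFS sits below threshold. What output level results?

-63.4 dBFS

Below threshold, a 1:2 expander applies gain = (2−1)×(T − x) of attenuation.
(2−1) × 11 = 11 dB, so output = -52.4 − 11 = -63.4 dBFS.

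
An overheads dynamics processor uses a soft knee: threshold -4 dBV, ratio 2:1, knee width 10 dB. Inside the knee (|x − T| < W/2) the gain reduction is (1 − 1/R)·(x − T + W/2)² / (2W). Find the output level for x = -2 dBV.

x − T + W/2 = -2 − (-4) + 5 = 7.
GR = (1 − 1/2) × 7² / 20 = 0.5 × 49 / 20 = 1.225 dB.
Output = -2 − 1.225 = -3.225 dBV.

-3.225 dBV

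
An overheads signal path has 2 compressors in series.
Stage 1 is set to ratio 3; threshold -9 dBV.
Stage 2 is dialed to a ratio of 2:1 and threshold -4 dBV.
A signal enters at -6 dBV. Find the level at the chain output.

Stage 1: overshoot 3 dB → 3/3 = 1 dB → -8 dBV.
Stage 2: -8 dBV is at or below the -4 dBV threshold — no compression; output -8 dBV.

-8 dBV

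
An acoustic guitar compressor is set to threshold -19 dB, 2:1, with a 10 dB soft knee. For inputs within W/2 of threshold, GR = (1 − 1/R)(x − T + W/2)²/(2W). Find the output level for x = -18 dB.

-18.9 dB

x − T + W/2 = -18 − (-19) + 5 = 6.
GR = (1 − 1/2) × 6² / 20 = 0.5 × 36 / 20 = 0.9 dB.
Output = -18 − 0.9 = -18.9 dB.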